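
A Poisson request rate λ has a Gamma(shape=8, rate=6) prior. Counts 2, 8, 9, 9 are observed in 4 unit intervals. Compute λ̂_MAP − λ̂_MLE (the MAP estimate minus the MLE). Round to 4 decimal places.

MAP − MLE = -3.5000

Σxᵢ = 28. Posterior is Gamma(36, 10); MAP = (36−1)/10 = 35/10 ≈ 3.50000.
MLE = x̄ = 28/4 ≈ 7.00000.
Difference = 35/10 − 28/4 = -7/2 ≈ -3.5000.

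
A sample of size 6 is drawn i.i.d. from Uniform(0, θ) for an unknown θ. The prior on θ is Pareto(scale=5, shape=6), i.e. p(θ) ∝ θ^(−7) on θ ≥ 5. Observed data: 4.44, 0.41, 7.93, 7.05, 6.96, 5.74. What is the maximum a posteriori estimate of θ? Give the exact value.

θ̂_MAP = 7.93

The Uniform(0, θ) likelihood is θ^(−n) for θ ≥ max(xᵢ), zero otherwise. Here max(xᵢ) = 7.93.
Posterior ∝ θ^(−7) · θ^(−6) = θ^(−13) on θ ≥ max(5, 7.93) = 7.93.
This density is strictly decreasing in θ, so the posterior mode lies at the lower boundary of the support.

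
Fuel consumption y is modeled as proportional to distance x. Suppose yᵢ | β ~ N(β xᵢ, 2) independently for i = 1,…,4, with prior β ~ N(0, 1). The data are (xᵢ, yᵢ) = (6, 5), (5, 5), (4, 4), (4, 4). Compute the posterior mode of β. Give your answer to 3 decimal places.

log p(β | y) = −Σ(yᵢ − βxᵢ)²/(2·2) − β²/(2·1) + const.
Setting the derivative to zero: Σxᵢ(yᵢ − βxᵢ)/2 − β/1 = 0, so β = Σxᵢyᵢ / (Σxᵢ² + σ²/τ²).
Σxᵢyᵢ = 6·5 + 5·5 + 4·4 + 4·4 = 87; Σxᵢ² = 93; σ²/τ² = 2.
β̂_MAP = 87 / (93 + 2) = 87/95 ≈ 0.916.

β̂_MAP = 0.916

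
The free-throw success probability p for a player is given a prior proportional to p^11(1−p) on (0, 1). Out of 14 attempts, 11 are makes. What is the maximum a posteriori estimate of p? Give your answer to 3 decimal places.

The prior density ∝ p^11(1−p)^1 is the kernel of Beta(12, 2).
Data: 11 successes in 14 trials. The binomial likelihood contributes p^11(1−p)^3, so the posterior is Beta(12+11, 2+3) = Beta(23, 5).
For Beta(a, b) with a, b > 1 the mode is (a−1)/(a+b−2) = 22/26 ≈ 0.846.

p̂_MAP = 0.846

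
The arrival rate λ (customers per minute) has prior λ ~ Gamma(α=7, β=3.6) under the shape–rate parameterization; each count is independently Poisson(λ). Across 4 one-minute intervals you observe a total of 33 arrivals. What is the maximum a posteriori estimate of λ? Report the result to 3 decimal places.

Σxᵢ = 33, n = 4.
Posterior ∝ λ^6e^(−3.6λ) · λ^33e^(−4λ) = λ^39e^(−7.6λ), i.e. Gamma(shape=40, rate=7.6).
The mode of a Gamma(a, b) with a ≥ 1 (shape–rate) is (a−1)/b = 39/7.6 ≈ 5.132.

λ̂_MAP = 5.132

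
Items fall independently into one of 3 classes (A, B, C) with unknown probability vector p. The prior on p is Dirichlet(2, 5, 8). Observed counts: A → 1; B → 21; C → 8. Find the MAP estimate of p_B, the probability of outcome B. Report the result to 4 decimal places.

MAP estimate of p_B = 0.5952

The posterior is Dirichlet(αᵢ + nᵢ) = Dirichlet(3, 26, 16).
For a Dirichlet(a₁,…,a_K) with all aᵢ > 1, the mode has j-th component (aⱼ − 1)/(Σaᵢ − K).
Here Σaᵢ = 45 and K = 3, so p_B = (26 − 1)/(45 − 3) = 25/42 ≈ 0.5952.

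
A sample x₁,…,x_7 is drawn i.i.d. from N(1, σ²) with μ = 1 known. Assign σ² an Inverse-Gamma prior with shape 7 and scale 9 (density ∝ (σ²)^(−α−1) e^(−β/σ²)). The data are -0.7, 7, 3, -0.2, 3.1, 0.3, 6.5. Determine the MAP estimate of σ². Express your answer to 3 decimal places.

Sum of squared deviations about the known mean: SS = (-0.7−1)² + (7−1)² + (3−1)² + (-0.2−1)² + (3.1−1)² + (0.3−1)² + (6.5−1)² = 79.48.
The Normal likelihood contributes (σ²)^(−n/2) exp(−SS/(2σ²)), so the posterior is Inverse-Gamma(α + n/2, β + SS/2) = Inverse-Gamma(10.5, 48.74).
The mode of Inverse-Gamma(a, b) is b/(a+1) = 48.74/11.5 ≈ 4.238.

σ̂²_MAP = 4.238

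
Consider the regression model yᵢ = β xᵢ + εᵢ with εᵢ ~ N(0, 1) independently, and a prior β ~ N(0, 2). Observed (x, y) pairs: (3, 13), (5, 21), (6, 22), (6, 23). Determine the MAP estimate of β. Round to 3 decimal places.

β̂_MAP = 3.887

log p(β | y) = −Σ(yᵢ − βxᵢ)²/(2·1) − β²/(2·2) + const.
Setting the derivative to zero: Σxᵢ(yᵢ − βxᵢ)/1 − β/2 = 0, so β = Σxᵢyᵢ / (Σxᵢ² + σ²/τ²).
Σxᵢyᵢ = 3·13 + 5·21 + 6·22 + 6·23 = 414; Σxᵢ² = 106; σ²/τ² = 0.5.
β̂_MAP = 414 / (106 + 0.5) = 414/106.5 ≈ 3.887.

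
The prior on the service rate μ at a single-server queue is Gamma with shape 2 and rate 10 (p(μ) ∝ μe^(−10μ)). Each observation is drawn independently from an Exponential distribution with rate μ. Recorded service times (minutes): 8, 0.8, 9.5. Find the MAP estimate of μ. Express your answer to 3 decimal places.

The Exponential(rate=μ) likelihood is ∝ μ^n e^(−μΣtᵢ). Here n = 3 and Σtᵢ = 8 + 0.8 + 9.5 = 18.3.
Posterior ∝ μe^(−10μ) · μ^3e^(−18.3μ) = μ^4e^(−28.3μ), i.e. Gamma(5, 28.3).
Mode = (a−1)/b = 4/28.3 ≈ 0.141.

μ̂_MAP = 0.141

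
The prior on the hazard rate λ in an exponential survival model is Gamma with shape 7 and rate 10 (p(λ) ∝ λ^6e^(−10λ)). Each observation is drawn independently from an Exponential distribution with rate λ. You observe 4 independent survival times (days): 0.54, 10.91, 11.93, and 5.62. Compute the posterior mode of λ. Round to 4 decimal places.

The Exponential(rate=λ) likelihood is ∝ λ^n e^(−λΣtᵢ). Here n = 4 and Σtᵢ = 0.54 + 10.91 + 11.93 + 5.62 = 29.
Posterior ∝ λ^6e^(−10λ) · λ^4e^(−29λ) = λ^10e^(−39λ), i.e. Gamma(11, 39).
Mode = (a−1)/b = 10/39 ≈ 0.2564.

λ̂_MAP = 0.2564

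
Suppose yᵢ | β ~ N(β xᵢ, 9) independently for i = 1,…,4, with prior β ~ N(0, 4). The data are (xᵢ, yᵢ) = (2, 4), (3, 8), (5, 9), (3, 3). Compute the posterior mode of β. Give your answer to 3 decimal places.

β̂_MAP = 1.746

log p(β | y) = −Σ(yᵢ − βxᵢ)²/(2·9) − β²/(2·4) + const.
Setting the derivative to zero: Σxᵢ(yᵢ − βxᵢ)/9 − β/4 = 0, so β = Σxᵢyᵢ / (Σxᵢ² + σ²/τ²).
Σxᵢyᵢ = 2·4 + 3·8 + 5·9 + 3·3 = 86; Σxᵢ² = 47; σ²/τ² = 2.25.
β̂_MAP = 86 / (47 + 2.25) = 86/49.25 ≈ 1.746.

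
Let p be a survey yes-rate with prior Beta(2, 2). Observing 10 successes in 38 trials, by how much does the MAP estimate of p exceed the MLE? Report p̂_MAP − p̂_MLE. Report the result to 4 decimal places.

Posterior is Beta(12, 30); MAP = (12−1)/(42−2) = 11/40 ≈ 0.27500.
MLE ignores the prior: p̂_MLE = k/n = 10/38 ≈ 0.26316.
Difference = 11/40 − 10/38 = 9/760 ≈ 0.0118.

MAP − MLE = 0.0118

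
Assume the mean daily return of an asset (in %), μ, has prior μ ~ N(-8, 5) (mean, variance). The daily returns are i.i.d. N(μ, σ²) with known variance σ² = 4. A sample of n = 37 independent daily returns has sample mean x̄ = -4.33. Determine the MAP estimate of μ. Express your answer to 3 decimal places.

μ̂_MAP = -4.408

n = 37, x̄ = -4.33.
For a Normal prior and Normal likelihood with known variance, the posterior is Normal; its mode equals its mean, the precision-weighted average.
Prior precision 1/σ₀² = 1/5 = 0.2; data precision n/σ² = 37/4 = 9.25.
μ̂ = (0.2·(-8) + 9.25·(-4.33)) / (0.2 + 9.25) = (-41.6525)/9.45 = -16661/3780 ≈ -4.408.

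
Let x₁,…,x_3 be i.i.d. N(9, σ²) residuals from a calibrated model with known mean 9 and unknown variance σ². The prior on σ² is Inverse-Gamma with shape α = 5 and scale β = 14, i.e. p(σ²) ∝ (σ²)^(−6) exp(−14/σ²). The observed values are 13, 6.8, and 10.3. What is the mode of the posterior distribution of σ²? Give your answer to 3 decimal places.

σ̂²_MAP = 3.369

Sum of squared deviations about the known mean: SS = (13−9)² + (6.8−9)² + (10.3−9)² = 22.53.
The Normal likelihood contributes (σ²)^(−n/2) exp(−SS/(2σ²)), so the posterior is Inverse-Gamma(α + n/2, β + SS/2) = Inverse-Gamma(6.5, 25.265).
The mode of Inverse-Gamma(a, b) is b/(a+1) = 25.265/7.5 ≈ 3.369.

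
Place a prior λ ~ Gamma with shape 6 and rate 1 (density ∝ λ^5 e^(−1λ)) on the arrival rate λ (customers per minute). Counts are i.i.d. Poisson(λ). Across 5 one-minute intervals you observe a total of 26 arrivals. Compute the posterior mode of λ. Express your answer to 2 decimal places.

λ̂_MAP = 5.17

Σxᵢ = 26, n = 5.
Posterior ∝ λ^5e^(−1λ) · λ^26e^(−5λ) = λ^31e^(−6λ), i.e. Gamma(shape=32, rate=6).
The mode of a Gamma(a, b) with a ≥ 1 (shape–rate) is (a−1)/b = 31/6 ≈ 5.17.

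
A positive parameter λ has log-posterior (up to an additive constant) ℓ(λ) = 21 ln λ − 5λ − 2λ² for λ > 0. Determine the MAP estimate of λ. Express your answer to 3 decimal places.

ℓ'(λ) = 21/λ − 5 − 4λ. Setting this to zero and multiplying by λ: 4λ² + 5λ − 21 = 0.
λ = (−5 + √(5² + 4·4·21)) / (2·4) = (−5 + √361) / 8 = (−5 + 19)/8 = 7/4.
ℓ''(λ) = −21/λ² − 4 < 0, confirming a maximum.

λ̂_MAP = 1.750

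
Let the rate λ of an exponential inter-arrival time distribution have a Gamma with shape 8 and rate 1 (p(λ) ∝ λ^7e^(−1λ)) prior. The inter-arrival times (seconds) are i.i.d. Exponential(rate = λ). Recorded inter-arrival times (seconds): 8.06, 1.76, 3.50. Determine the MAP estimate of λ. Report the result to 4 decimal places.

λ̂_MAP = 0.6983

The Exponential(rate=λ) likelihood is ∝ λ^n e^(−λΣtᵢ). Here n = 3 and Σtᵢ = 8.06 + 1.76 + 3.50 = 13.32.
Posterior ∝ λ^7e^(−1λ) · λ^3e^(−13.32λ) = λ^10e^(−14.32λ), i.e. Gamma(11, 14.32).
Mode = (a−1)/b = 10/14.32 ≈ 0.6983.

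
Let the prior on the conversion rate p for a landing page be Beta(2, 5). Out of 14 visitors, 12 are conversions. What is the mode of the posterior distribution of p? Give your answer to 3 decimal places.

p̂_MAP = 0.684

Prior: Beta(2, 5).
Data: 12 successes in 14 trials. The binomial likelihood contributes p^12(1−p)^2, so the posterior is Beta(2+12, 5+2) = Beta(14, 7).
For Beta(a, b) with a, b > 1 the mode is (a−1)/(a+b−2) = 13/19 ≈ 0.684.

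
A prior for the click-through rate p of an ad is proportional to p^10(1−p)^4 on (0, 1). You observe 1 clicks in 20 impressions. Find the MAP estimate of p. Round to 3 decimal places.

p̂_MAP = 0.324

The prior density ∝ p^10(1−p)^4 is the kernel of Beta(11, 5).
Data: 1 success in 20 trials. The binomial likelihood contributes p(1−p)^19, so the posterior is Beta(11+1, 5+19) = Beta(12, 24).
For Beta(a, b) with a, b > 1 the mode is (a−1)/(a+b−2) = 11/34 ≈ 0.324.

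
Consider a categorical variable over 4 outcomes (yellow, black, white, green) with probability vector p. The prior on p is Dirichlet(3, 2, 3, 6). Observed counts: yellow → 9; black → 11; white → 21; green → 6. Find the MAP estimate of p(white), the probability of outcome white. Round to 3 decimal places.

The posterior is Dirichlet(αᵢ + nᵢ) = Dirichlet(12, 13, 24, 12).
For a Dirichlet(a₁,…,a_K) with all aᵢ > 1, the mode has j-th component (aⱼ − 1)/(Σaᵢ − K).
Here Σaᵢ = 61 and K = 4, so p(white) = (24 − 1)/(61 − 4) = 23/57 ≈ 0.404.

MAP estimate of p(white) = 0.404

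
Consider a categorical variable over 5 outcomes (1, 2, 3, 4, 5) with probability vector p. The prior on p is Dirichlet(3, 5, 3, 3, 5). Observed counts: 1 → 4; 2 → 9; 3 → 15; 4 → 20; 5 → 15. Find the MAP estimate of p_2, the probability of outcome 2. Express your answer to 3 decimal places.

The posterior is Dirichlet(αᵢ + nᵢ) = Dirichlet(7, 14, 18, 23, 20).
For a Dirichlet(a₁,…,a_K) with all aᵢ > 1, the mode has j-th component (aⱼ − 1)/(Σaᵢ − K).
Here Σaᵢ = 82 and K = 5, so p_2 = (14 − 1)/(82 − 5) = 13/77 ≈ 0.169.

MAP estimate: 0.169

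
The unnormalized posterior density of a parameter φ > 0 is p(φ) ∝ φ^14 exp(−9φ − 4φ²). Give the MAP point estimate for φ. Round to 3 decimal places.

φ̂_MAP = 0.875

ℓ'(φ) = 14/φ − 9 − 8φ. Setting this to zero and multiplying by φ: 8φ² + 9φ − 14 = 0.
φ = (−9 + √(9² + 4·8·14)) / (2·8) = (−9 + √529) / 16 = (−9 + 23)/16 = 7/8.
ℓ''(φ) = −14/φ² − 8 < 0, confirming a maximum.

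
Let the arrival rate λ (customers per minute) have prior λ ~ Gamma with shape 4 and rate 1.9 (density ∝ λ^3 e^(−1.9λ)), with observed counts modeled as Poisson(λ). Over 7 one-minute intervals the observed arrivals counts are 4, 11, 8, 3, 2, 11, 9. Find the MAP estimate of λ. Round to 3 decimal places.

λ̂_MAP = 5.730

Σxᵢ = 4+11+8+3+2+11+9 = 48, with n = 7.
Posterior ∝ λ^3e^(−1.9λ) · λ^48e^(−7λ) = λ^51e^(−8.9λ), i.e. Gamma(shape=52, rate=8.9).
The mode of a Gamma(a, b) with a ≥ 1 (shape–rate) is (a−1)/b = 51/8.9 ≈ 5.730.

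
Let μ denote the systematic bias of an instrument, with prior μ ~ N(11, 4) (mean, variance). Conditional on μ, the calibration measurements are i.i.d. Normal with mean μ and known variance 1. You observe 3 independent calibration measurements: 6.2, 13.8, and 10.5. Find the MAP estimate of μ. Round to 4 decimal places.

μ̂_MAP = 10.2308

n = 3; x̄ = (6.2 + 13.8 + 10.5)/3 = 30.5/3 = 61/6 ≈ 10.1667.
For a Normal prior and Normal likelihood with known variance, the posterior is Normal; its mode equals its mean, the precision-weighted average.
Prior precision 1/σ₀² = 1/4 = 0.25; data precision n/σ² = 3/1 = 3.
μ̂ = (0.25·11 + 3·(61/6)) / (0.25 + 3) = 33.25/3.25 = 133/13 ≈ 10.2308.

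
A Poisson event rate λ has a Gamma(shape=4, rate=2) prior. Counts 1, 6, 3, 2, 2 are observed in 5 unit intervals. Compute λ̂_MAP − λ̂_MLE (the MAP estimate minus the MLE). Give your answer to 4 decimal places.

Σxᵢ = 14. Posterior is Gamma(18, 7); MAP = (18−1)/7 = 17/7 ≈ 2.42857.
MLE = x̄ = 14/5 ≈ 2.80000.
Difference = 17/7 − 14/5 = -13/35 ≈ -0.3714.

MAP − MLE = -0.3714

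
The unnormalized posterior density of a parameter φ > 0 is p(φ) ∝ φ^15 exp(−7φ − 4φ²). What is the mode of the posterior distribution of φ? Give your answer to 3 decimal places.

φ̂_MAP = 1.000

ℓ'(φ) = 15/φ − 7 − 8φ. Setting this to zero and multiplying by φ: 8φ² + 7φ − 15 = 0.
φ = (−7 + √(7² + 4·8·15)) / (2·8) = (−7 + √529) / 16 = (−7 + 23)/16 = 1.
ℓ''(φ) = −15/φ² − 8 < 0, confirming a maximum.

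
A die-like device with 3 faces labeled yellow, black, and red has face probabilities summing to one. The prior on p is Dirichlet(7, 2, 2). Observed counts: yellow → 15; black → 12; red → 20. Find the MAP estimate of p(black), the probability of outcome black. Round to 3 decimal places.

The posterior is Dirichlet(αᵢ + nᵢ) = Dirichlet(22, 14, 22).
For a Dirichlet(a₁,…,a_K) with all aᵢ > 1, the mode has j-th component (aⱼ − 1)/(Σaᵢ − K).
Here Σaᵢ = 58 and K = 3, so p(black) = (14 − 1)/(58 − 3) = 13/55 ≈ 0.236.

MAP estimate of p(black) = 0.236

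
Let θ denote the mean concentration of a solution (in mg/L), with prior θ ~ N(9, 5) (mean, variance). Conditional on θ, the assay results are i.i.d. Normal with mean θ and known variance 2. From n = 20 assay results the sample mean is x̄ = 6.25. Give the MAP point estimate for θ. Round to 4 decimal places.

θ̂_MAP = 6.3039

n = 20, x̄ = 6.25.
For a Normal prior and Normal likelihood with known variance, the posterior is Normal; its mode equals its mean, the precision-weighted average.
Prior precision 1/σ₀² = 1/5 = 0.2; data precision n/σ² = 20/2 = 10.
θ̂ = (0.2·9 + 10·6.25) / (0.2 + 10) = 64.3/10.2 = 643/102 ≈ 6.3039.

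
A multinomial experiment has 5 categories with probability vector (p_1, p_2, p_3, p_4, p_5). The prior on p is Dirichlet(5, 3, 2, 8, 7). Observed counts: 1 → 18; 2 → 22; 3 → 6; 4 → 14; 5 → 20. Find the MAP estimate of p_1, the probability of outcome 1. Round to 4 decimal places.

MAP estimate: 0.2200

The posterior is Dirichlet(αᵢ + nᵢ) = Dirichlet(23, 25, 8, 22, 27).
For a Dirichlet(a₁,…,a_K) with all aᵢ > 1, the mode has j-th component (aⱼ − 1)/(Σaᵢ − K).
Here Σaᵢ = 105 and K = 5, so p_1 = (23 − 1)/(105 − 5) = 22/100 ≈ 0.2200.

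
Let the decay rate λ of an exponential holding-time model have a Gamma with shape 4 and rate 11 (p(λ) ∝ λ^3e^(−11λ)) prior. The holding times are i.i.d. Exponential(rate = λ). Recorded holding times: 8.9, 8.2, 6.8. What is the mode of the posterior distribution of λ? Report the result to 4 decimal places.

The Exponential(rate=λ) likelihood is ∝ λ^n e^(−λΣtᵢ). Here n = 3 and Σtᵢ = 8.9 + 8.2 + 6.8 = 23.9.
Posterior ∝ λ^3e^(−11λ) · λ^3e^(−23.9λ) = λ^6e^(−34.9λ), i.e. Gamma(7, 34.9).
Mode = (a−1)/b = 6/34.9 ≈ 0.1719.

λ̂_MAP = 0.1719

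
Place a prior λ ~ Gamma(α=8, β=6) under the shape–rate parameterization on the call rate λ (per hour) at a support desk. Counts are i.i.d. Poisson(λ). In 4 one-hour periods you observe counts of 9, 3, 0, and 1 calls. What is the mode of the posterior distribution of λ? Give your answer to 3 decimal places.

Σxᵢ = 9+3+0+1 = 13, with n = 4.
Posterior ∝ λ^7e^(−6λ) · λ^13e^(−4λ) = λ^20e^(−10λ), i.e. Gamma(shape=21, rate=10).
The mode of a Gamma(a, b) with a ≥ 1 (shape–rate) is (a−1)/b = 20/10 ≈ 2.000.

λ̂_MAP = 2.000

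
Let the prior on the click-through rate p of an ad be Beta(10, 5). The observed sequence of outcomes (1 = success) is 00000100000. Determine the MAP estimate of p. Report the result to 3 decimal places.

Prior: Beta(10, 5).
Data: 1 success in 11 trials (from the sequence). The binomial likelihood contributes p(1−p)^10, so the posterior is Beta(10+1, 5+10) = Beta(11, 15).
For Beta(a, b) with a, b > 1 the mode is (a−1)/(a+b−2) = 10/24 ≈ 0.417.

p̂_MAP = 0.417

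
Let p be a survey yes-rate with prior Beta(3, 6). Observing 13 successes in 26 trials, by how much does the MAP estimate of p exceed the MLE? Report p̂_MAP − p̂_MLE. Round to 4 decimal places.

Posterior is Beta(16, 19); MAP = (16−1)/(35−2) = 15/33 ≈ 0.45455.
MLE ignores the prior: p̂_MLE = k/n = 13/26 ≈ 0.50000.
Difference = 15/33 − 13/26 = -1/22 ≈ -0.0455.

MAP − MLE = -0.0455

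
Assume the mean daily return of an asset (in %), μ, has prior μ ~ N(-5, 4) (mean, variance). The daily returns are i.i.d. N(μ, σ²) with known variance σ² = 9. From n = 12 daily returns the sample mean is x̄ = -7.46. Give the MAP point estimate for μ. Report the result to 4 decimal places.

n = 12, x̄ = -7.46.
For a Normal prior and Normal likelihood with known variance, the posterior is Normal; its mode equals its mean, the precision-weighted average.
Prior precision 1/σ₀² = 1/4 = 0.25; data precision n/σ² = 12/9 = 4/3.
μ̂ = (0.25·(-5) + (4/3)·(-7.46)) / (0.25 + 4/3) = (-3359/300)/(19/12) = -3359/475 ≈ -7.0716.

μ̂_MAP = -7.0716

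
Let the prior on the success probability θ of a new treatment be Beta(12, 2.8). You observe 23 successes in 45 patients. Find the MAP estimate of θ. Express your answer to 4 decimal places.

Prior: Beta(12, 2.8).
Data: 23 successes in 45 trials. The binomial likelihood contributes θ^23(1−θ)^22, so the posterior is Beta(12+23, 2.8+22) = Beta(35, 24.8).
For Beta(a, b) with a, b > 1 the mode is (a−1)/(a+b−2) = 34/57.8 ≈ 0.5882.

θ̂_MAP = 0.5882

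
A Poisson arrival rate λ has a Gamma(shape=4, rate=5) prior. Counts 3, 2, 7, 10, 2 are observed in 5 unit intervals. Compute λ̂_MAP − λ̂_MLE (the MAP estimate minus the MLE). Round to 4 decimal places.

Σxᵢ = 24. Posterior is Gamma(28, 10); MAP = (28−1)/10 = 27/10 ≈ 2.70000.
MLE = x̄ = 24/5 ≈ 4.80000.
Difference = 27/10 − 24/5 = -21/10 ≈ -2.1000.

MAP − MLE = -2.1000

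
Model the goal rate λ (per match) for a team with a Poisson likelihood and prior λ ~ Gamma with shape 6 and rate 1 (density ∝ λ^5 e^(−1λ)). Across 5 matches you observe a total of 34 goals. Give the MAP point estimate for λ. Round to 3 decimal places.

Σxᵢ = 34, n = 5.
Posterior ∝ λ^5e^(−1λ) · λ^34e^(−5λ) = λ^39e^(−6λ), i.e. Gamma(shape=40, rate=6).
The mode of a Gamma(a, b) with a ≥ 1 (shape–rate) is (a−1)/b = 39/6 ≈ 6.500.

λ̂_MAP = 6.500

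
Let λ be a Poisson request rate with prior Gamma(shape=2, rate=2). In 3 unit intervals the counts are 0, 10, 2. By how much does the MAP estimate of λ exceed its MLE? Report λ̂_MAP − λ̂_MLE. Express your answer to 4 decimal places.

Σxᵢ = 12. Posterior is Gamma(14, 5); MAP = (14−1)/5 = 13/5 ≈ 2.60000.
MLE = x̄ = 12/3 ≈ 4.00000.
Difference = 13/5 − 12/3 = -7/5 ≈ -1.4000.

MAP − MLE = -1.4000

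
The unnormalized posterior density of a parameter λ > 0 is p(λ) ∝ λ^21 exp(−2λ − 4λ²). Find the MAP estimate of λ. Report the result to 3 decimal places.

ℓ'(λ) = 21/λ − 2 − 8λ. Setting this to zero and multiplying by λ: 8λ² + 2λ − 21 = 0.
λ = (−2 + √(2² + 4·8·21)) / (2·8) = (−2 + √676) / 16 = (−2 + 26)/16 = 3/2.
ℓ''(λ) = −21/λ² − 8 < 0, confirming a maximum.

λ̂_MAP = 1.500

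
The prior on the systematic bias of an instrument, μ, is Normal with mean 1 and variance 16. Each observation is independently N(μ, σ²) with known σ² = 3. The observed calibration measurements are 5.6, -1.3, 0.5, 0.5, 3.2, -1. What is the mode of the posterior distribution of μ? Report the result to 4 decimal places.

n = 6; x̄ = (5.6 + (-1.3) + 0.5 + 0.5 + 3.2 + (-1))/6 = 7.5/6 = 1.25.
For a Normal prior and Normal likelihood with known variance, the posterior is Normal; its mode equals its mean, the precision-weighted average.
Prior precision 1/σ₀² = 1/16 = 0.0625; data precision n/σ² = 6/3 = 2.
μ̂ = (0.0625·1 + 2·1.25) / (0.0625 + 2) = 2.5625/2.0625 = 41/33 ≈ 1.2424.

μ̂_MAP = 1.2424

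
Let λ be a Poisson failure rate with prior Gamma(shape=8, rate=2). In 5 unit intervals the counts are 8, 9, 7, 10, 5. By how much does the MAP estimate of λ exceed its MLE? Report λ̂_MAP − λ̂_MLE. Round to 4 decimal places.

MAP − MLE = -1.2286

Σxᵢ = 39. Posterior is Gamma(47, 7); MAP = (47−1)/7 = 46/7 ≈ 6.57143.
MLE = x̄ = 39/5 ≈ 7.80000.
Difference = 46/7 − 39/5 = -43/35 ≈ -1.2286.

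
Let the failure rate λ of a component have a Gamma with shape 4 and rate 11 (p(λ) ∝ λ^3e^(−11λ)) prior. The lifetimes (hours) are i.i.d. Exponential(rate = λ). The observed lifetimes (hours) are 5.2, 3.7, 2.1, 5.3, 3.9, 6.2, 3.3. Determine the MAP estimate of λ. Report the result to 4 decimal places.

The Exponential(rate=λ) likelihood is ∝ λ^n e^(−λΣtᵢ). Here n = 7 and Σtᵢ = 5.2 + 3.7 + 2.1 + 5.3 + 3.9 + 6.2 + 3.3 = 29.7.
Posterior ∝ λ^3e^(−11λ) · λ^7e^(−29.7λ) = λ^10e^(−40.7λ), i.e. Gamma(11, 40.7).
Mode = (a−1)/b = 10/40.7 ≈ 0.2457.

λ̂_MAP = 0.2457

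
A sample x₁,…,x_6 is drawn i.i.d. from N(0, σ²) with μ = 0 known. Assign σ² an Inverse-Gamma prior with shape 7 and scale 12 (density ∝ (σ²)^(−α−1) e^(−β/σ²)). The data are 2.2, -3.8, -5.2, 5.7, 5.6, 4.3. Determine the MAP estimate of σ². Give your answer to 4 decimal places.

σ̂²_MAP = 6.9391

Sum of squared deviations about the known mean: SS = (2.2−0)² + (-3.8−0)² + (-5.2−0)² + (5.7−0)² + (5.6−0)² + (4.3−0)² = 128.66.
The Normal likelihood contributes (σ²)^(−n/2) exp(−SS/(2σ²)), so the posterior is Inverse-Gamma(α + n/2, β + SS/2) = Inverse-Gamma(10, 76.33).
The mode of Inverse-Gamma(a, b) is b/(a+1) = 76.33/11 ≈ 6.9391.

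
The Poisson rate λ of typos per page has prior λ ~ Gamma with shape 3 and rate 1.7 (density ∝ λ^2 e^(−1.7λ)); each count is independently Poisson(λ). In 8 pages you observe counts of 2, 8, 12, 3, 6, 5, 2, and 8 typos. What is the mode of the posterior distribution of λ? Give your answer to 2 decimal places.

λ̂_MAP = 4.95

Σxᵢ = 2+8+12+3+6+5+2+8 = 46, with n = 8.
Posterior ∝ λ^2e^(−1.7λ) · λ^46e^(−8λ) = λ^48e^(−9.7λ), i.e. Gamma(shape=49, rate=9.7).
The mode of a Gamma(a, b) with a ≥ 1 (shape–rate) is (a−1)/b = 48/9.7 ≈ 4.95.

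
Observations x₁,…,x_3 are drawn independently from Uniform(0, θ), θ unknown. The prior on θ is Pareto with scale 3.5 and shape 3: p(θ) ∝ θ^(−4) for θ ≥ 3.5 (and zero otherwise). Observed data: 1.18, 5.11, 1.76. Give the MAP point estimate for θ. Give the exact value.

The Uniform(0, θ) likelihood is θ^(−n) for θ ≥ max(xᵢ), zero otherwise. Here max(xᵢ) = 5.11.
Posterior ∝ θ^(−4) · θ^(−3) = θ^(−7) on θ ≥ max(3.5, 5.11) = 5.11.
This density is strictly decreasing in θ, so the posterior mode lies at the lower boundary of the support.

θ̂_MAP = 5.11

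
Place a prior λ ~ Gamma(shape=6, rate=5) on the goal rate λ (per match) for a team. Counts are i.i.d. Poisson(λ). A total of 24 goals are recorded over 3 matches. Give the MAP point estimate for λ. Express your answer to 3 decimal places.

Σxᵢ = 24, n = 3.
Posterior ∝ λ^5e^(−5λ) · λ^24e^(−3λ) = λ^29e^(−8λ), i.e. Gamma(shape=30, rate=8).
The mode of a Gamma(a, b) with a ≥ 1 (shape–rate) is (a−1)/b = 29/8 ≈ 3.625.

λ̂_MAP = 3.625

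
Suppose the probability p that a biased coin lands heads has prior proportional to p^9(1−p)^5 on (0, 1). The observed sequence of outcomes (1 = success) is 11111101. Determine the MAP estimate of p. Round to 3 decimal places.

p̂_MAP = 0.727

The prior density ∝ p^9(1−p)^5 is the kernel of Beta(10, 6).
Data: 7 successes in 8 trials (from the sequence). The binomial likelihood contributes p^7(1−p)^1, so the posterior is Beta(10+7, 6+1) = Beta(17, 7).
For Beta(a, b) with a, b > 1 the mode is (a−1)/(a+b−2) = 16/22 ≈ 0.727.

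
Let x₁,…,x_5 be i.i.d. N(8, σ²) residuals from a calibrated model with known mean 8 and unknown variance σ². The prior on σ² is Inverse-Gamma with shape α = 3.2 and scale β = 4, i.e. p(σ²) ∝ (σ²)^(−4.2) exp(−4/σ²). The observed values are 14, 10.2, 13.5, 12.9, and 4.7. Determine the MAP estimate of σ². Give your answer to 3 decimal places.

Sum of squared deviations about the known mean: SS = (14−8)² + (10.2−8)² + (13.5−8)² + (12.9−8)² + (4.7−8)² = 105.99.
The Normal likelihood contributes (σ²)^(−n/2) exp(−SS/(2σ²)), so the posterior is Inverse-Gamma(α + n/2, β + SS/2) = Inverse-Gamma(5.7, 56.995).
The mode of Inverse-Gamma(a, b) is b/(a+1) = 56.995/6.7 ≈ 8.507.

σ̂²_MAP = 8.507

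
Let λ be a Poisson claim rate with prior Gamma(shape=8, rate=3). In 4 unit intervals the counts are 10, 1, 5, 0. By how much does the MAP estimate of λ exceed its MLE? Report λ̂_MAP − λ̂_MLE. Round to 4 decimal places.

MAP − MLE = -0.7143

Σxᵢ = 16. Posterior is Gamma(24, 7); MAP = (24−1)/7 = 23/7 ≈ 3.28571.
MLE = x̄ = 16/4 ≈ 4.00000.
Difference = 23/7 − 16/4 = -5/7 ≈ -0.7143.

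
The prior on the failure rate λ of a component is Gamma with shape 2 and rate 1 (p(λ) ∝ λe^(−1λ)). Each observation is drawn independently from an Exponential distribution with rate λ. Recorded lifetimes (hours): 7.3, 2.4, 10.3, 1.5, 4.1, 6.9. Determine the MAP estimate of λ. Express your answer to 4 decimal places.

The Exponential(rate=λ) likelihood is ∝ λ^n e^(−λΣtᵢ). Here n = 6 and Σtᵢ = 7.3 + 2.4 + 10.3 + 1.5 + 4.1 + 6.9 = 32.5.
Posterior ∝ λe^(−1λ) · λ^6e^(−32.5λ) = λ^7e^(−33.5λ), i.e. Gamma(8, 33.5).
Mode = (a−1)/b = 7/33.5 ≈ 0.2090.

λ̂_MAP = 0.2090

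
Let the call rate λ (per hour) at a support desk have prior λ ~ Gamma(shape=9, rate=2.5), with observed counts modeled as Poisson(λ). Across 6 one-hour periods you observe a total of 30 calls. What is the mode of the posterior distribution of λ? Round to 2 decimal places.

λ̂_MAP = 4.47

Σxᵢ = 30, n = 6.
Posterior ∝ λ^8e^(−2.5λ) · λ^30e^(−6λ) = λ^38e^(−8.5λ), i.e. Gamma(shape=39, rate=8.5).
The mode of a Gamma(a, b) with a ≥ 1 (shape–rate) is (a−1)/b = 38/8.5 ≈ 4.47.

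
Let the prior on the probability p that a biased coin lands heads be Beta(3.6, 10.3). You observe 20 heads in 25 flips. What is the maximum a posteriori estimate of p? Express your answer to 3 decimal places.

p̂_MAP = 0.612

Prior: Beta(3.6, 10.3).
Data: 20 successes in 25 trials. The binomial likelihood contributes p^20(1−p)^5, so the posterior is Beta(3.6+20, 10.3+5) = Beta(23.6, 15.3).
For Beta(a, b) with a, b > 1 the mode is (a−1)/(a+b−2) = 22.6/36.9 ≈ 0.612.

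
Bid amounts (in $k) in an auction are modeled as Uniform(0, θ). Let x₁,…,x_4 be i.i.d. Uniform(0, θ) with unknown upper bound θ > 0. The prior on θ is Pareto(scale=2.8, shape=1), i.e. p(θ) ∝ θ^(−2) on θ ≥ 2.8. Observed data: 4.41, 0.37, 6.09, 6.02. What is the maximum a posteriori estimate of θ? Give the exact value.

The Uniform(0, θ) likelihood is θ^(−n) for θ ≥ max(xᵢ), zero otherwise. Here max(xᵢ) = 6.09.
Posterior ∝ θ^(−2) · θ^(−4) = θ^(−6) on θ ≥ max(2.8, 6.09) = 6.09.
This density is strictly decreasing in θ, so the posterior mode lies at the lower boundary of the support.

θ̂_MAP = 6.09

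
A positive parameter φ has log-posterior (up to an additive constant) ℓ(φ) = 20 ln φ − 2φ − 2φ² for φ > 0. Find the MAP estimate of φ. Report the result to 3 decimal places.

φ̂_MAP = 2.000

ℓ'(φ) = 20/φ − 2 − 4φ. Setting this to zero and multiplying by φ: 4φ² + 2φ − 20 = 0.
φ = (−2 + √(2² + 4·4·20)) / (2·4) = (−2 + √324) / 8 = (−2 + 18)/8 = 2.
ℓ''(φ) = −20/φ² − 4 < 0, confirming a maximum.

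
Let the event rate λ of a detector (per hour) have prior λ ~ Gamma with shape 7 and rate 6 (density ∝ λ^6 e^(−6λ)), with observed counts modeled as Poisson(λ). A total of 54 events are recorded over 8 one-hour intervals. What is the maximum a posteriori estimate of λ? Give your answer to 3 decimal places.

Σxᵢ = 54, n = 8.
Posterior ∝ λ^6e^(−6λ) · λ^54e^(−8λ) = λ^60e^(−14λ), i.e. Gamma(shape=61, rate=14).
The mode of a Gamma(a, b) with a ≥ 1 (shape–rate) is (a−1)/b = 60/14 ≈ 4.286.

λ̂_MAP = 4.286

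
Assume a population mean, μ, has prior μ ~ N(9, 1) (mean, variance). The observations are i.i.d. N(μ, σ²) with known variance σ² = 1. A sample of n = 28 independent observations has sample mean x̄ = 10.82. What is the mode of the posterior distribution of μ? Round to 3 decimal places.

μ̂_MAP = 10.757

n = 28, x̄ = 10.82.
For a Normal prior and Normal likelihood with known variance, the posterior is Normal; its mode equals its mean, the precision-weighted average.
Prior precision 1/σ₀² = 1/1 = 1; data precision n/σ² = 28/1 = 28.
μ̂ = (1·9 + 28·10.82) / (1 + 28) = 311.96/29 = 7799/725 ≈ 10.757.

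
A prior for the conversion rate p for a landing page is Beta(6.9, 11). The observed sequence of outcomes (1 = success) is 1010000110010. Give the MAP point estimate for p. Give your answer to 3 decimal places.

Prior: Beta(6.9, 11).
Data: 5 successes in 13 trials (from the sequence). The binomial likelihood contributes p^5(1−p)^8, so the posterior is Beta(6.9+5, 11+8) = Beta(11.9, 19).
For Beta(a, b) with a, b > 1 the mode is (a−1)/(a+b−2) = 10.9/28.9 ≈ 0.377.

p̂_MAP = 0.377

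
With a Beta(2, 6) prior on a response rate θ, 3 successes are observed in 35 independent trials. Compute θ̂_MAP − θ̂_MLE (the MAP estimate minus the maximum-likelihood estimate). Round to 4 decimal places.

Posterior is Beta(5, 38); MAP = (5−1)/(43−2) = 4/41 ≈ 0.09756.
MLE ignores the prior: θ̂_MLE = k/n = 3/35 ≈ 0.08571.
Difference = 4/41 − 3/35 = 17/1435 ≈ 0.0118.

MAP − MLE = 0.0118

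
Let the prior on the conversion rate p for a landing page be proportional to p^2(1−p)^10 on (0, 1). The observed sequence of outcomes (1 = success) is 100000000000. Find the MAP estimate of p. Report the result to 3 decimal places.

The prior density ∝ p^2(1−p)^10 is the kernel of Beta(3, 11).
Data: 1 success in 12 trials (from the sequence). The binomial likelihood contributes p(1−p)^11, so the posterior is Beta(3+1, 11+11) = Beta(4, 22).
For Beta(a, b) with a, b > 1 the mode is (a−1)/(a+b−2) = 3/24 ≈ 0.125.

p̂_MAP = 0.125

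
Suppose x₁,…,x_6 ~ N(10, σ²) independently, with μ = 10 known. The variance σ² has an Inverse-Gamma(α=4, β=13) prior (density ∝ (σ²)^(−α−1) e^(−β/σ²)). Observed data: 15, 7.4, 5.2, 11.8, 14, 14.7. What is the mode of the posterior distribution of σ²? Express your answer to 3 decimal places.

Sum of squared deviations about the known mean: SS = (15−10)² + (7.4−10)² + (5.2−10)² + (11.8−10)² + (14−10)² + (14.7−10)² = 96.13.
The Normal likelihood contributes (σ²)^(−n/2) exp(−SS/(2σ²)), so the posterior is Inverse-Gamma(α + n/2, β + SS/2) = Inverse-Gamma(7, 61.065).
The mode of Inverse-Gamma(a, b) is b/(a+1) = 61.065/8 ≈ 7.633.

σ̂²_MAP = 7.633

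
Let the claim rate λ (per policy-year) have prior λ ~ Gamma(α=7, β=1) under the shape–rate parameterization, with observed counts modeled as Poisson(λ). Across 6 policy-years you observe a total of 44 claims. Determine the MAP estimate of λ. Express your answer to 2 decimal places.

Σxᵢ = 44, n = 6.
Posterior ∝ λ^6e^(−1λ) · λ^44e^(−6λ) = λ^50e^(−7λ), i.e. Gamma(shape=51, rate=7).
The mode of a Gamma(a, b) with a ≥ 1 (shape–rate) is (a−1)/b = 50/7 ≈ 7.14.

λ̂_MAP = 7.14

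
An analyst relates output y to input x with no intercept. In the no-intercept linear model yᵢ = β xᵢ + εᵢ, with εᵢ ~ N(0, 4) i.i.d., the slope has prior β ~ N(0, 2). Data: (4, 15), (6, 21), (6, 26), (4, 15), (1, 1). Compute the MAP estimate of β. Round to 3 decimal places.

log p(β | y) = −Σ(yᵢ − βxᵢ)²/(2·4) − β²/(2·2) + const.
Setting the derivative to zero: Σxᵢ(yᵢ − βxᵢ)/4 − β/2 = 0, so β = Σxᵢyᵢ / (Σxᵢ² + σ²/τ²).
Σxᵢyᵢ = 4·15 + 6·21 + 6·26 + 4·15 + 1·1 = 403; Σxᵢ² = 105; σ²/τ² = 2.
β̂_MAP = 403 / (105 + 2) = 403/107 ≈ 3.766.

β̂_MAP = 3.766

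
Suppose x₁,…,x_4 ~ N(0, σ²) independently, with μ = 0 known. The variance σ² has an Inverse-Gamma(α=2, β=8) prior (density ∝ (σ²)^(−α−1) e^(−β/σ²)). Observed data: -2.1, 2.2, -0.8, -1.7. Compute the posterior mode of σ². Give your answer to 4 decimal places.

σ̂²_MAP = 2.8780

Sum of squared deviations about the known mean: SS = (-2.1−0)² + (2.2−0)² + (-0.8−0)² + (-1.7−0)² = 12.78.
The Normal likelihood contributes (σ²)^(−n/2) exp(−SS/(2σ²)), so the posterior is Inverse-Gamma(α + n/2, β + SS/2) = Inverse-Gamma(4, 14.39).
The mode of Inverse-Gamma(a, b) is b/(a+1) = 14.39/5 ≈ 2.8780.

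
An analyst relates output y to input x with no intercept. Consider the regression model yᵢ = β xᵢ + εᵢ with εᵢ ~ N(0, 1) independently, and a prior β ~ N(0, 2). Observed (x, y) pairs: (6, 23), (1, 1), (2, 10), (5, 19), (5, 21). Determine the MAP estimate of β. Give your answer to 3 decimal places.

log p(β | y) = −Σ(yᵢ − βxᵢ)²/(2·1) − β²/(2·2) + const.
Setting the derivative to zero: Σxᵢ(yᵢ − βxᵢ)/1 − β/2 = 0, so β = Σxᵢyᵢ / (Σxᵢ² + σ²/τ²).
Σxᵢyᵢ = 6·23 + 1·1 + 2·10 + 5·19 + 5·21 = 359; Σxᵢ² = 91; σ²/τ² = 0.5.
β̂_MAP = 359 / (91 + 0.5) = 359/91.5 ≈ 3.923.

β̂_MAP = 3.923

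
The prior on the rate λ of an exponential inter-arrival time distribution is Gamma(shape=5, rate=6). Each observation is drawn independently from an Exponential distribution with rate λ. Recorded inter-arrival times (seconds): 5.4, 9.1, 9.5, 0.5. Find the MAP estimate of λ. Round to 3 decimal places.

λ̂_MAP = 0.262

The Exponential(rate=λ) likelihood is ∝ λ^n e^(−λΣtᵢ). Here n = 4 and Σtᵢ = 5.4 + 9.1 + 9.5 + 0.5 = 24.5.
Posterior ∝ λ^4e^(−6λ) · λ^4e^(−24.5λ) = λ^8e^(−30.5λ), i.e. Gamma(9, 30.5).
Mode = (a−1)/b = 8/30.5 ≈ 0.262.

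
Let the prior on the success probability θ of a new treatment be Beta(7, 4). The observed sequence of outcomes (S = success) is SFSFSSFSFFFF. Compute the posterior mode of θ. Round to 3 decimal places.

Prior: Beta(7, 4).
Data: 5 successes in 12 trials (from the sequence). The binomial likelihood contributes θ^5(1−θ)^7, so the posterior is Beta(7+5, 4+7) = Beta(12, 11).
For Beta(a, b) with a, b > 1 the mode is (a−1)/(a+b−2) = 11/21 ≈ 0.524.

θ̂_MAP = 0.524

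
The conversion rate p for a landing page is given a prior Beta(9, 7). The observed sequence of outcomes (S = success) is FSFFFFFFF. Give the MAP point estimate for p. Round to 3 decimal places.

p̂_MAP = 0.391

Prior: Beta(9, 7).
Data: 1 success in 9 trials (from the sequence). The binomial likelihood contributes p(1−p)^8, so the posterior is Beta(9+1, 7+8) = Beta(10, 15).
For Beta(a, b) with a, b > 1 the mode is (a−1)/(a+b−2) = 9/23 ≈ 0.391.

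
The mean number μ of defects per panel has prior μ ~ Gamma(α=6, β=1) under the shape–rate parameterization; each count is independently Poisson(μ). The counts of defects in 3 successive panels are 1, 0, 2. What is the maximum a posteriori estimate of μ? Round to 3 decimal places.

Σxᵢ = 1+0+2 = 3, with n = 3.
Posterior ∝ μ^5e^(−1μ) · μ^3e^(−3μ) = μ^8e^(−4μ), i.e. Gamma(shape=9, rate=4).
The mode of a Gamma(a, b) with a ≥ 1 (shape–rate) is (a−1)/b = 8/4 ≈ 2.000.

μ̂_MAP = 2.000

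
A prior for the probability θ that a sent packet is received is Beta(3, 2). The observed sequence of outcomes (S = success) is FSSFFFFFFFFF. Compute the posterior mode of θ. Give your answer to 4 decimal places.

θ̂_MAP = 0.2667

Prior: Beta(3, 2).
Data: 2 successes in 12 trials (from the sequence). The binomial likelihood contributes θ^2(1−θ)^10, so the posterior is Beta(3+2, 2+10) = Beta(5, 12).
For Beta(a, b) with a, b > 1 the mode is (a−1)/(a+b−2) = 4/15 ≈ 0.2667.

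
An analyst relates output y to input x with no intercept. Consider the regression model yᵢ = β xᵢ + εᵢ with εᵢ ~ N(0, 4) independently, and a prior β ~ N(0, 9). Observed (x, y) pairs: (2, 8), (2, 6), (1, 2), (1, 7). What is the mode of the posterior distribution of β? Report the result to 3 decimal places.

log p(β | y) = −Σ(yᵢ − βxᵢ)²/(2·4) − β²/(2·9) + const.
Setting the derivative to zero: Σxᵢ(yᵢ − βxᵢ)/4 − β/9 = 0, so β = Σxᵢyᵢ / (Σxᵢ² + σ²/τ²).
Σxᵢyᵢ = 2·8 + 2·6 + 1·2 + 1·7 = 37; Σxᵢ² = 10; σ²/τ² = 4/9.
β̂_MAP = 37 / (10 + 4/9) = 37/(94/9) = 333/94 ≈ 3.543.

β̂_MAP = 3.543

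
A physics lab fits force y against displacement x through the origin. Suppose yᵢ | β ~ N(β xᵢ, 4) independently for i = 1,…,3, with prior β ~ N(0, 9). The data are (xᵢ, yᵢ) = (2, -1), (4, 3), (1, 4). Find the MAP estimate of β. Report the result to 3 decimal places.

log p(β | y) = −Σ(yᵢ − βxᵢ)²/(2·4) − β²/(2·9) + const.
Setting the derivative to zero: Σxᵢ(yᵢ − βxᵢ)/4 − β/9 = 0, so β = Σxᵢyᵢ / (Σxᵢ² + σ²/τ²).
Σxᵢyᵢ = 2·(-1) + 4·3 + 1·4 = 14; Σxᵢ² = 21; σ²/τ² = 4/9.
β̂_MAP = 14 / (21 + 4/9) = 14/(193/9) = 126/193 ≈ 0.653.

β̂_MAP = 0.653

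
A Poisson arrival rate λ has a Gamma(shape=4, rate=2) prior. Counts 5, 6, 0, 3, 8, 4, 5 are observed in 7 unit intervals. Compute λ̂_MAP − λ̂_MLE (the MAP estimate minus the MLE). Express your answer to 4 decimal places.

MAP − MLE = -0.6508

Σxᵢ = 31. Posterior is Gamma(35, 9); MAP = (35−1)/9 = 34/9 ≈ 3.77778.
MLE = x̄ = 31/7 ≈ 4.42857.
Difference = 34/9 − 31/7 = -41/63 ≈ -0.6508.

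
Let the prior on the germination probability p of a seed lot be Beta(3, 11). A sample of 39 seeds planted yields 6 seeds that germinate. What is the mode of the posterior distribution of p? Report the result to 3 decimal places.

p̂_MAP = 0.157

Prior: Beta(3, 11).
Data: 6 successes in 39 trials. The binomial likelihood contributes p^6(1−p)^33, so the posterior is Beta(3+6, 11+33) = Beta(9, 44).
For Beta(a, b) with a, b > 1 the mode is (a−1)/(a+b−2) = 8/51 ≈ 0.157.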